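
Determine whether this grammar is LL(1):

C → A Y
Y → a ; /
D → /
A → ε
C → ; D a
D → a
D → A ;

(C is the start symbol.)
A grammar is LL(1) if for each non-terminal N with multiple productions, the predict sets of those productions are pairwise disjoint, where PREDICT(N → α) = (FIRST(α) \ {ε}) ∪ (FOLLOW(N) if α ⇒* ε).

Relevant sets:
  FIRST(A) = { ε }
  FIRST(Y) = { 'a' }

For C:
  PREDICT(C → A Y) = { 'a' }
  PREDICT(C → ';' D a) = { ';' }
For D:
  PREDICT(D → '/') = { '/' }
  PREDICT(D → a) = { 'a' }
  PREDICT(D → A ';') = { ';' }
Y, A have a single production, so nothing to check there.

All predict sets are disjoint. The grammar IS LL(1).

Answer: Yes, the grammar is LL(1).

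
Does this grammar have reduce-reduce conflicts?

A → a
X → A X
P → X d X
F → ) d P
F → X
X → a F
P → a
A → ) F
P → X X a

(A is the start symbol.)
A reduce-reduce conflict occurs when an LR(0) state has two complete items [A → α .] and [B → β .] — both call for a reduction, and with no lookahead the parser cannot choose between them.

Augment with A' → A and build the canonical LR(0) collection (I0 = CLOSURE({[A' → . A]}), then GOTO on every symbol after a dot until no new states appear). It has 19 states:
  I0: { [A → . ) F], [A → . a], [A' → . A] }  — shift
  I1: { [A → ) . F], [A → . ) F], [A → . a], [F → . ) d P], [F → . X], [X → . A X], [X → . a F] }  — shift
  I2: { [A' → A .] }  — accept
  I3: { [A → a .] }  — reduce
  I4: { [A → ) . F], [A → . ) F], [A → . a], [F → ) . d P], [F → . ) d P], [F → . X], [X → . A X], [X → . a F] }  — shift
  I5: { [A → . ) F], [A → . a], [X → . A X], [X → . a F], [X → A . X] }  — shift
  I6: { [A → ) F .] }  — reduce
  I7: { [F → X .] }  — reduce
  I8: { [A → . ) F], [A → . a], [A → a .], [F → . ) d P], [F → . X], [X → . A X], [X → . a F], [X → a . F] }  — shift, reduce
  I9: { [X → a F .] }  — reduce
  I10: { [X → A X .] }  — reduce
  I11: { [A → . ) F], [A → . a], [F → ) d . P], [P → . X X a], [P → . X d X], [P → . a], [X → . A X], [X → . a F] }  — shift
  I12: { [F → ) d P .] }  — reduce
  I13: { [A → . ) F], [A → . a], [P → X . X a], [P → X . d X], [X → . A X], [X → . a F] }  — shift
  I14: { [A → . ) F], [A → . a], [A → a .], [F → . ) d P], [F → . X], [P → a .], [X → . A X], [X → . a F], [X → a . F] }  — shift, 2 reduces
  I15: { [P → X X . a] }  — shift
  I16: { [A → . ) F], [A → . a], [P → X d . X], [X → . A X], [X → . a F] }  — shift
  I17: { [P → X d X .] }  — reduce
  I18: { [P → X X a .] }  — reduce

I14 contains complete items [A → a .], [P → a .] — reduce-reduce conflict.

Answer: Yes — I14: [A → a .] vs [P → a .]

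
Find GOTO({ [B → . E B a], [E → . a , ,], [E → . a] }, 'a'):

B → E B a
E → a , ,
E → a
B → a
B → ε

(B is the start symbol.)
{ [E → a . , ,], [E → a .] }

GOTO(I, 'a') = CLOSURE({ [A → αX.β] : [A → α.Xβ] ∈ I, X = 'a' })

Items with dot before 'a', with the dot advanced:
  [E → . a] → [E → a .]
  [E → . a , ,] → [E → a . , ,]
Closure adds nothing (no advanced item has the dot before a non-terminal).

GOTO = { [E → a . , ,], [E → a .] }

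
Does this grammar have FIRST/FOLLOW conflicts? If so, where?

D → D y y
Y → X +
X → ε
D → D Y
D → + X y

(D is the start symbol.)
Nullable non-terminals: X.
X has a nullable alternative but only one production, so nothing to check.

D, Y have no nullable alternative, so no FIRST/FOLLOW check is needed there.

No FIRST/FOLLOW conflicts found.

Answer: No FIRST/FOLLOW conflicts.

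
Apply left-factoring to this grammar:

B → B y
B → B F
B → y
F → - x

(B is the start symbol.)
Left-factoring transforms A → αβ₁ | αβ₂ into A → αA' and A' → β₁ | β₂
(α is the longest common prefix among the alternatives). Repeat until
no nonterminal has two alternatives with a common prefix.

Round 1: B has alternatives sharing prefix 'B'. Introduce B': B → B B'
  Add: B' → y
  Add: B' → F

No remaining common prefixes — done.

Resulting grammar:
B → B B'
B' → y
B' → F
B → y
F → - x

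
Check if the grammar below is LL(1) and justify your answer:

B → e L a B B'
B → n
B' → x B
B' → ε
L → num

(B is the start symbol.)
Relevant sets:
  FOLLOW(B') = { $, 'x' }

For B:
  PREDICT(B → e L a B B') = { 'e' }
  PREDICT(B → n) = { 'n' }
For B':
  PREDICT(B' → x B) = { 'x' }
  PREDICT(B' → ε) = { $, 'x' }
L has a single production, so nothing to check there.

Conflict found: Predict set conflict for B': { 'x' }
The grammar is NOT LL(1).

Answer: No. Predict set conflict for B': { 'x' }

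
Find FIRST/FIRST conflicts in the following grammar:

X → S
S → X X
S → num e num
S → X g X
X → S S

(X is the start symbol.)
Yes. X → S / X → S S on { 'num' }; S → X X / S → num e num on { 'num' }; S → X X / S → X g X on { 'num' }; S → num e num / S → X g X on { 'num' }

A FIRST/FIRST conflict occurs when two productions N → α and N → β for the same non-terminal have FIRST(α) ∩ FIRST(β) ≠ ∅ (with ε ∈ FIRST of a nullable right-hand side, so two nullable alternatives also conflict).

FIRST sets of the non-terminals at (or reachable through a nullable prefix from) the front of some alternative:
  FIRST(S) = { 'num' }
  FIRST(X) = { 'num' }

Productions for X:
  X → S: FIRST = { 'num' }
  X → S S: FIRST = { 'num' }
Productions for S:
  S → X X: FIRST = { 'num' }
  S → num e num: FIRST = { 'num' }
  S → X g X: FIRST = { 'num' }

Conflict for X: X → S and X → S S
  Overlap: { 'num' }
Conflict for S: S → X X and S → num e num
  Overlap: { 'num' }
Conflict for S: S → X X and S → X g X
  Overlap: { 'num' }
Conflict for S: S → num e num and S → X g X
  Overlap: { 'num' }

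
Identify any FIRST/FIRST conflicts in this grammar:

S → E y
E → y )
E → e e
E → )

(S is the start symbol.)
No FIRST/FIRST conflicts.

Productions for E:
  E → y ): FIRST = { 'y' }
  E → e e: FIRST = { 'e' }
  E → ): FIRST = { ')' }
S has only one production, so no FIRST/FIRST conflict is possible there.

All alternatives of each non-terminal have pairwise disjoint FIRST sets.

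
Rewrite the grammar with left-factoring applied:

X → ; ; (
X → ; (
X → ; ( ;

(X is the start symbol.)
X → ; X'
X' → ; (
X' → ( X''
X'' → ε
X'' → ;

Left-factoring transforms A → αβ₁ | αβ₂ into A → αA' and A' → β₁ | β₂
(α is the longest common prefix among the alternatives). Repeat until
no nonterminal has two alternatives with a common prefix.

Round 1: X has alternatives sharing prefix ';'. Introduce X': X → ; X'
  Add: X' → ; (
  Add: X' → (
  Add: X' → ( ;

Round 2: X' has alternatives sharing prefix '('. Introduce X'': X' → ( X''
  Add: X'' → ε
  Add: X'' → ;

No remaining common prefixes — done.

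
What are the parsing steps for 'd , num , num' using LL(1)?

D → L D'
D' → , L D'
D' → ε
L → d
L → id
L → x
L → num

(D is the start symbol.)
Stack is shown with the top on the left.

Stack     Input            Action
---------------------------------
D $       d , num , num $  output D → L D'
L D' $    d , num , num $  output L → d
d D' $    d , num , num $  match 'd'
D' $      , num , num $    output D' → , L D'
, L D' $  , num , num $    match ','
L D' $    num , num $      output L → num
num D' $  num , num $      match 'num'
D' $      , num $          output D' → , L D'
, L D' $  , num $          match ','
L D' $    num $            output L → num
num D' $  num $            match 'num'
D' $      $                output D' → ε
$         $                accept

The string is accepted.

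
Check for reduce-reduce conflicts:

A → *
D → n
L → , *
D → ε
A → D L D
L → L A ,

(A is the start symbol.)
No reduce-reduce conflicts

Augment with A' → A and build the canonical LR(0) collection (I0 = CLOSURE({[A' → . A]}), then GOTO on every symbol after a dot until no new states appear). It has 11 states:
  I0: { [A → . *], [A → . D L D], [A' → . A], [D → . n], [D → .] }  — shift, reduce
  I1: { [A → * .] }  — reduce
  I2: { [A' → A .] }  — accept
  I3: { [A → D . L D], [L → . , *], [L → . L A ,] }  — shift
  I4: { [D → n .] }  — reduce
  I5: { [L → , . *] }  — shift
  I6: { [A → . *], [A → . D L D], [A → D L . D], [D → . n], [D → .], [L → L . A ,] }  — shift, reduce
  I7: { [L → L A . ,] }  — shift
  I8: { [A → D . L D], [A → D L D .], [L → . , *], [L → . L A ,] }  — shift, reduce
  I9: { [L → L A , .] }  — reduce
  I10: { [L → , * .] }  — reduce

No state contains more than one complete item.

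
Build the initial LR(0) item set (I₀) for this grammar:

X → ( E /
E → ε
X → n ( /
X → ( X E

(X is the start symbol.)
First, augment the grammar with X' → X
I₀ = CLOSURE({ [X' → . X] }):
  [X' → . X] has the dot before X: add [X → . ( E /], [X → . n ( /], [X → . ( X E]
No further items can be added.

I₀ = { [X → . ( E /], [X → . ( X E], [X → . n ( /], [X' → . X] }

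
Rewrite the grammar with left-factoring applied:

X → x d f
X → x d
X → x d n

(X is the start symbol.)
X → x d X'
X' → f
X' → ε
X' → n

Left-factoring transforms A → αβ₁ | αβ₂ into A → αA' and A' → β₁ | β₂
(α is the longest common prefix among the alternatives). Repeat until
no nonterminal has two alternatives with a common prefix.

Round 1: X has alternatives sharing prefix 'x d'. Introduce X': X → x d X'
  Add: X' → f
  Add: X' → ε
  Add: X' → n

No remaining common prefixes — done.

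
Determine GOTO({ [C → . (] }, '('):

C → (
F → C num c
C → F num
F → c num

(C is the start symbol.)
GOTO(I, '(') = CLOSURE({ [A → αX.β] : [A → α.Xβ] ∈ I, X = '(' })

Items with dot before '(', with the dot advanced:
  [C → . (] → [C → ( .]
Closure adds nothing (no advanced item has the dot before a non-terminal).

GOTO = { [C → ( .] }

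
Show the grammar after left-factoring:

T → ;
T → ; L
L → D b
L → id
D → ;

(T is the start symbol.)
T → ; T'
T' → ε
T' → L
L → D b
L → id
D → ;

Left-factoring transforms A → αβ₁ | αβ₂ into A → αA' and A' → β₁ | β₂
(α is the longest common prefix among the alternatives). Repeat until
no nonterminal has two alternatives with a common prefix.

Round 1: T has alternatives sharing prefix ';'. Introduce T': T → ; T'
  Add: T' → ε
  Add: T' → L

No remaining common prefixes — done.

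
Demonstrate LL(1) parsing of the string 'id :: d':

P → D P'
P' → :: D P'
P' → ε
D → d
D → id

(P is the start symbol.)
LL(1) parsing maintains a stack (initially the start symbol over $) and the input. At each step: if the stack top is a terminal, match it against the current input token; if it is a non-terminal N, replace it with the RHS of M[N, lookahead] (the unique production whose predict set contains the lookahead).

Stack is shown with the top on the left.

Stack      Input      Action
----------------------------
P $        id :: d $  output P → D P'
D P' $     id :: d $  output D → id
id P' $    id :: d $  match 'id'
P' $       :: d $     output P' → :: D P'
:: D P' $  :: d $     match '::'
D P' $     d $        output D → d
d P' $     d $        match 'd'
P' $       $          output P' → ε
$          $          accept

The string is accepted.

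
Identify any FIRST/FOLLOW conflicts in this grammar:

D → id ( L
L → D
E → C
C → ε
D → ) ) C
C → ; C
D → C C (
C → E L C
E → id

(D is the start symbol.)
Yes. E → id with FOLLOW(E) on { 'id' }; C → ';' C with FOLLOW(C) on { ';' }; C → E L C with FOLLOW(C) on { '(', ')', ';', 'id' }

Nullable non-terminals: C, E.
FIRST sets used below: FIRST(E) = { '(', ')', ';', 'id', ε }, FIRST(L) = { '(', ')', ';', 'id' }, FIRST(C) = { '(', ')', ';', 'id', ε }

C: nullable alternative(s) C → ε; FOLLOW(C) = { $, '(', ')', ';', 'id' }
  C → ε: FIRST \ {ε} = { } — this is the only nullable alternative, skip
  C → ; C: FIRST \ {ε} = { ';' } — overlaps FOLLOW(C) on { ';' }: CONFLICT
  C → E L C: FIRST \ {ε} = { '(', ')', ';', 'id' } — overlaps FOLLOW(C) on { '(', ')', ';', 'id' }: CONFLICT

E: nullable alternative(s) E → C; FOLLOW(E) = { '(', ')', ';', 'id' }
  E → C: FIRST \ {ε} = { '(', ')', ';', 'id' } — this is the only nullable alternative, skip
  E → id: FIRST \ {ε} = { 'id' } — overlaps FOLLOW(E) on { 'id' }: CONFLICT

D, L have no nullable alternative, so no FIRST/FOLLOW check is needed there.

So the grammar has 3 FIRST/FOLLOW conflicts (marked CONFLICT above).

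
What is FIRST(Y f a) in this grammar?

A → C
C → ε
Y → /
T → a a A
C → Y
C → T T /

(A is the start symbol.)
{ '/' }

FIRST sets of the non-terminals involved (from the grammar, by fixed-point iteration):
  FIRST(Y) = { '/' }

To compute FIRST(Y f a), process the symbols left to right:
Symbol Y is a non-terminal. Add FIRST(Y) \ {ε} = { '/' }
Y is not nullable (ε ∉ FIRST(Y)), so stop here.
FIRST(Y f a) = { '/' }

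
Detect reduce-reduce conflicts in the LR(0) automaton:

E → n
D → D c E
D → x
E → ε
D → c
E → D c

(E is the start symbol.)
A reduce-reduce conflict occurs when an LR(0) state has two complete items [A → α .] and [B → β .] — both call for a reduction, and with no lookahead the parser cannot choose between them.

Augment with E' → E and build the canonical LR(0) collection (I0 = CLOSURE({[E' → . E]}), then GOTO on every symbol after a dot until no new states appear). It has 8 states:
  I0: { [D → . D c E], [D → . c], [D → . x], [E → . D c], [E → . n], [E → .], [E' → . E] }  — shift, reduce
  I1: { [D → D . c E], [E → D . c] }  — shift
  I2: { [E' → E .] }  — accept
  I3: { [D → c .] }  — reduce
  I4: { [E → n .] }  — reduce
  I5: { [D → x .] }  — reduce
  I6: { [D → . D c E], [D → . c], [D → . x], [D → D c . E], [E → . D c], [E → . n], [E → .], [E → D c .] }  — shift, 2 reduces
  I7: { [D → D c E .] }  — reduce

I6 contains complete items [E → .], [E → D c .] — reduce-reduce conflict.

Answer: Yes — I6: [E → .] vs [E → D c .]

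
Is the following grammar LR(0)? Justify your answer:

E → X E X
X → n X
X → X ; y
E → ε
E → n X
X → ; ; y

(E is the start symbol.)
No. Shift-reduce conflict between [E → .] and [E → . n X]

Augment with E' → E and build the canonical LR(0) collection (I0 = CLOSURE({[E' → . E]}), then GOTO on every symbol after a dot until no new states appear). It has 15 states:
  I0: { [E → . X E X], [E → . n X], [E → .], [E' → . E], [X → . ; ; y], [X → . X ; y], [X → . n X] }  — shift, reduce
  I1: { [X → ; . ; y] }  — shift
  I2: { [E' → E .] }  — accept
  I3: { [E → . X E X], [E → . n X], [E → .], [E → X . E X], [X → . ; ; y], [X → . X ; y], [X → . n X], [X → X . ; y] }  — shift, reduce
  I4: { [E → n . X], [X → . ; ; y], [X → . X ; y], [X → . n X], [X → n . X] }  — shift
  I5: { [E → n X .], [X → X . ; y], [X → n X .] }  — shift, 2 reduces
  I6: { [X → . ; ; y], [X → . X ; y], [X → . n X], [X → n . X] }  — shift
  I7: { [X → X . ; y], [X → n X .] }  — shift, reduce
  I8: { [X → X ; . y] }  — shift
  I9: { [X → X ; y .] }  — reduce
  I10: { [X → ; . ; y], [X → X ; . y] }  — shift
  I11: { [E → X E . X], [X → . ; ; y], [X → . X ; y], [X → . n X] }  — shift
  I12: { [E → X E X .], [X → X . ; y] }  — shift, reduce
  I13: { [X → ; ; . y] }  — shift
  I14: { [X → ; ; y .] }  — reduce

Conflict in state I0:
  Shift-reduce conflict between [E → .] and [E → . n X]
So the grammar is NOT LR(0).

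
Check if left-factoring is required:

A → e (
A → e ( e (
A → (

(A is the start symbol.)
Left-factoring is needed when two productions for the same non-terminal
share a common prefix on the right-hand side.

Productions for A:
  A → e (
  A → e ( e (
  A → (

Found common prefix 'e (' in productions for A

Answer: Yes, A has productions with common prefix 'e ('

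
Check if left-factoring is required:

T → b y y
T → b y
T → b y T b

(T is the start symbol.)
Left-factoring is needed when two productions for the same non-terminal
share a common prefix on the right-hand side.

Productions for T:
  T → b y y
  T → b y
  T → b y T b

Found common prefix 'b y' in productions for T

Answer: Yes, T has productions with common prefix 'b y'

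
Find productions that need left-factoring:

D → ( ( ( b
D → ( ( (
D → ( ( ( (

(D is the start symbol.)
Yes, D has productions with common prefix '( ( ('

Left-factoring is needed when two productions for the same non-terminal
share a common prefix on the right-hand side.

Productions for D:
  D → ( ( ( b
  D → ( ( (
  D → ( ( ( (

Found common prefix '( ( (' in productions for D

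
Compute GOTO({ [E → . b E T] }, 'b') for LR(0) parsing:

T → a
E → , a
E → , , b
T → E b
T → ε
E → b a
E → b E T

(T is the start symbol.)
{ [E → . , , b], [E → . , a], [E → . b E T], [E → . b a], [E → b . E T] }

GOTO(I, 'b') = CLOSURE({ [A → αX.β] : [A → α.Xβ] ∈ I, X = 'b' })

Items with dot before 'b', with the dot advanced:
  [E → . b E T] → [E → b . E T]
Closure of the advanced items:
  [E → b . E T] has the dot before E: add [E → . , a], [E → . , , b], [E → . b a], [E → . b E T]

GOTO = { [E → . , , b], [E → . , a], [E → . b E T], [E → . b a], [E → b . E T] }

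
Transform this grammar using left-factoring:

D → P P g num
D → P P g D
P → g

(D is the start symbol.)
D → P P g D'
D' → num
D' → D
P → g

Left-factoring transforms A → αβ₁ | αβ₂ into A → αA' and A' → β₁ | β₂
(α is the longest common prefix among the alternatives). Repeat until
no nonterminal has two alternatives with a common prefix.

Round 1: D has alternatives sharing prefix 'P P g'. Introduce D': D → P P g D'
  Add: D' → num
  Add: D' → D

No remaining common prefixes — done.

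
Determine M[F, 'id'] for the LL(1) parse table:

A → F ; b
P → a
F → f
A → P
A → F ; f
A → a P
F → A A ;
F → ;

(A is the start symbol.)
To find M[F, 'id'], we find productions for F where 'id' is in the predict set (PREDICT(N → α) = (FIRST(α) \ {ε}) ∪ (FOLLOW(N) if α ⇒* ε)).

Relevant sets:
  FIRST(A) = { ';', 'a', 'f' }

F → f: PREDICT = { 'f' }
F → A A ;: PREDICT = { ';', 'a', 'f' }
F → ;: PREDICT = { ';' }

M[F, 'id'] is empty (no production applies)

Answer: Empty (error entry)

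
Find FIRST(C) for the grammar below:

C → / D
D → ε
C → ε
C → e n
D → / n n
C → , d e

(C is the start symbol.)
{ ',', '/', 'e', ε }

From C → / D:
  - '/' is a terminal: add '/' and stop
From C → ε:
  - ε-production, so ε ∈ FIRST(C)
From C → e n:
  - e is a terminal: add 'e' and stop
From C → , d e:
  - ',' is a terminal: add ',' and stop

Collecting: FIRST(C) = { ',', '/', 'e', ε }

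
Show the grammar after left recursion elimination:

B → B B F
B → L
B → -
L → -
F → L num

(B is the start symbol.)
B is directly left-recursive. The standard transformation for
  A → A α₁ | ... | A α_m | β₁ | ... | β_n
is
  A  → β₁ A' | ... | β_n A'
  A' → α₁ A' | ... | α_m A' | ε

B → L becomes B → L B'
B → - becomes B → - B'
B → B B F becomes B' → B F B'
Add B' → ε

Productions for other non-terminals are unchanged:
  L → -
  F → L num

Resulting grammar:
B → L B'
B → - B'
B' → B F B'
B' → ε
L → -
F → L num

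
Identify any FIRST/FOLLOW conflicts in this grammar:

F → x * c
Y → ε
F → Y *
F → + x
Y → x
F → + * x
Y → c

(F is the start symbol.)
Nullable non-terminals: Y.

Y: nullable alternative(s) Y → ε; FOLLOW(Y) = { '*' }
  Y → ε: FIRST \ {ε} = { } — this is the only nullable alternative, skip
  Y → x: FIRST \ {ε} = { 'x' } — disjoint from FOLLOW(Y)
  Y → c: FIRST \ {ε} = { 'c' } — disjoint from FOLLOW(Y)

F has no nullable alternative, so no FIRST/FOLLOW check is needed there.

No FIRST/FOLLOW conflicts found.

Answer: No FIRST/FOLLOW conflicts.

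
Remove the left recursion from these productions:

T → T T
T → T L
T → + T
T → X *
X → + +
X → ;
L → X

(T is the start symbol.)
T → + T T'
T → X * T'
T' → T T'
T' → L T'
T' → ε
X → + +
X → ;
L → X

T is directly left-recursive. The standard transformation for
  A → A α₁ | ... | A α_m | β₁ | ... | β_n
is
  A  → β₁ A' | ... | β_n A'
  A' → α₁ A' | ... | α_m A' | ε

T → + T becomes T → + T T'
T → X * becomes T → X * T'
T → T T becomes T' → T T'
T → T L becomes T' → L T'
Add T' → ε

Productions for other non-terminals are unchanged:
  X → + +
  X → ;
  L → X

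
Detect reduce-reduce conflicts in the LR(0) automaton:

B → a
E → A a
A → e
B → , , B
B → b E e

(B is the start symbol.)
No reduce-reduce conflicts

A reduce-reduce conflict occurs when an LR(0) state has two complete items [A → α .] and [B → β .] — both call for a reduction, and with no lookahead the parser cannot choose between them.

Augment with B' → B and build the canonical LR(0) collection (I0 = CLOSURE({[B' → . B]}), then GOTO on every symbol after a dot until no new states appear). It has 12 states:
  I0: { [B → . , , B], [B → . a], [B → . b E e], [B' → . B] }  — shift
  I1: { [B → , . , B] }  — shift
  I2: { [B' → B .] }  — accept
  I3: { [B → a .] }  — reduce
  I4: { [A → . e], [B → b . E e], [E → . A a] }  — shift
  I5: { [E → A . a] }  — shift
  I6: { [B → b E . e] }  — shift
  I7: { [A → e .] }  — reduce
  I8: { [B → b E e .] }  — reduce
  I9: { [E → A a .] }  — reduce
  I10: { [B → , , . B], [B → . , , B], [B → . a], [B → . b E e] }  — shift
  I11: { [B → , , B .] }  — reduce

No state contains more than one complete item.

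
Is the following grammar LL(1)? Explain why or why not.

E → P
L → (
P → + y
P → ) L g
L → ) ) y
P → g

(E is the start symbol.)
A grammar is LL(1) if for each non-terminal N with multiple productions, the predict sets of those productions are pairwise disjoint, where PREDICT(N → α) = (FIRST(α) \ {ε}) ∪ (FOLLOW(N) if α ⇒* ε).

For L:
  PREDICT(L → '(') = { '(' }
  PREDICT(L → ')' ')' y) = { ')' }
For P:
  PREDICT(P → '+' y) = { '+' }
  PREDICT(P → ')' L g) = { ')' }
  PREDICT(P → g) = { 'g' }
E has a single production, so nothing to check there.

All predict sets are disjoint. The grammar IS LL(1).

Answer: Yes, the grammar is LL(1).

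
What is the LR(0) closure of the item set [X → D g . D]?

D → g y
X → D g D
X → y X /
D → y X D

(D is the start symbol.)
To compute CLOSURE, for each item [A → α.Bβ] where B is a non-terminal, add [B → .γ] for all productions B → γ; repeat for the newly added items until nothing changes.

Start with: [X → D g . D]
  [X → D g . D] has the dot before D: add [D → . g y], [D → . y X D]
No further items can be added.

CLOSURE = { [D → . g y], [D → . y X D], [X → D g . D] }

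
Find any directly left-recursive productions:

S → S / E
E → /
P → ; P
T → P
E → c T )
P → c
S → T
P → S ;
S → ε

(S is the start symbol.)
S → S / E: LEFT RECURSIVE (starts with S)
E → /: starts with '/'
P → ; P: starts with ';'
T → P: starts with P
E → c T ): starts with c
P → c: starts with c
S → T: starts with T
P → S ;: starts with S
S → ε: starts with ε

The grammar has direct left recursion on: S.

Answer: Yes, S is left-recursive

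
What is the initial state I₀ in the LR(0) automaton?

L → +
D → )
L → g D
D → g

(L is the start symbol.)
First, augment the grammar with L' → L
I₀ = CLOSURE({ [L' → . L] }):
  [L' → . L] has the dot before L: add [L → . +], [L → . g D]
No further items can be added.

I₀ = { [L → . +], [L → . g D], [L' → . L] }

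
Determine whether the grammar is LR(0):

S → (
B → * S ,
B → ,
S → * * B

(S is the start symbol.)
Yes, the grammar is LR(0)

A grammar is LR(0) if no state in the canonical LR(0) collection has:
  - both a shift item (dot before a terminal) and a complete item (shift-reduce conflict), or
  - two or more complete items (reduce-reduce conflict; the accept item [S' → S .] counts as a complete item here).

Augment with S' → S and build the canonical LR(0) collection (I0 = CLOSURE({[S' → . S]}), then GOTO on every symbol after a dot until no new states appear). It has 10 states:
  I0: { [S → . (], [S → . * * B], [S' → . S] }  — shift
  I1: { [S → ( .] }  — reduce
  I2: { [S → * . * B] }  — shift
  I3: { [S' → S .] }  — accept
  I4: { [B → . * S ,], [B → . ,], [S → * * . B] }  — shift
  I5: { [B → * . S ,], [S → . (], [S → . * * B] }  — shift
  I6: { [B → , .] }  — reduce
  I7: { [S → * * B .] }  — reduce
  I8: { [B → * S . ,] }  — shift
  I9: { [B → * S , .] }  — reduce

Every state is either a pure shift/goto state or contains exactly one complete item and nothing to shift — no conflicts. The grammar is LR(0).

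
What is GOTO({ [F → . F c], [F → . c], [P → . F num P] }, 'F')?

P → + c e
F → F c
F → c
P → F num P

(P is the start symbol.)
{ [F → F . c], [P → F . num P] }

GOTO(I, 'F') = CLOSURE({ [A → αX.β] : [A → α.Xβ] ∈ I, X = 'F' })

Items with dot before 'F', with the dot advanced:
  [F → . F c] → [F → F . c]
  [P → . F num P] → [P → F . num P]
Closure adds nothing (no advanced item has the dot before a non-terminal).

GOTO = { [F → F . c], [P → F . num P] }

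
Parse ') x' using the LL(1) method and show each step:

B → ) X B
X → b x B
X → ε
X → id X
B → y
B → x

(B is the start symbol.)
LL(1) parsing maintains a stack (initially the start symbol over $) and the input. At each step: if the stack top is a terminal, match it against the current input token; if it is a non-terminal N, replace it with the RHS of M[N, lookahead] (the unique production whose predict set contains the lookahead).

Stack is shown with the top on the left.

Stack    Input  Action
----------------------
B $      ) x $  output B → ) X B
) X B $  ) x $  match ')'
X B $    x $    output X → ε
B $      x $    output B → x
x $      x $    match 'x'
$        $      accept

The string is accepted.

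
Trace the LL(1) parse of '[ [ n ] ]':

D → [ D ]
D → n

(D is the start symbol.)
LL(1) parsing maintains a stack (initially the start symbol over $) and the input. At each step: if the stack top is a terminal, match it against the current input token; if it is a non-terminal N, replace it with the RHS of M[N, lookahead] (the unique production whose predict set contains the lookahead).

Stack is shown with the top on the left.

Stack      Input        Action
------------------------------
D $        [ [ n ] ] $  output D → [ D ]
[ D ] $    [ [ n ] ] $  match '['
D ] $      [ n ] ] $    output D → [ D ]
[ D ] ] $  [ n ] ] $    match '['
D ] ] $    n ] ] $      output D → n
n ] ] $    n ] ] $      match 'n'
] ] $      ] ] $        match ']'
] $        ] $          match ']'
$          $            accept

The string is accepted.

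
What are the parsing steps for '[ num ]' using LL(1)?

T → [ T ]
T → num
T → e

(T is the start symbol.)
Stack is shown with the top on the left.

Stack    Input      Action
--------------------------
T $      [ num ] $  output T → [ T ]
[ T ] $  [ num ] $  match '['
T ] $    num ] $    output T → num
num ] $  num ] $    match 'num'
] $      ] $        match ']'
$        $          accept

The string is accepted.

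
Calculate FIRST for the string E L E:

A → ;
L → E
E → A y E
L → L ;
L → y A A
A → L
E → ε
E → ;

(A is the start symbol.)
{ ';', 'y', ε }

FIRST sets of the non-terminals involved (from the grammar, by fixed-point iteration):
  FIRST(E) = { ';', 'y', ε }
  FIRST(L) = { ';', 'y', ε }

To compute FIRST(E L E), process the symbols left to right:
Symbol E is a non-terminal. Add FIRST(E) \ {ε} = { ';', 'y' }
E is nullable (ε ∈ FIRST(E)), continue to the next symbol.
Symbol L is a non-terminal. Add FIRST(L) \ {ε} = { ';', 'y' }
L is nullable (ε ∈ FIRST(L)), continue to the next symbol.
Symbol E is a non-terminal. Add FIRST(E) \ {ε} = { ';', 'y' }
E is nullable (ε ∈ FIRST(E)), continue to the next symbol.
All symbols are nullable, so ε is in the result.
FIRST(E L E) = { ';', 'y', ε }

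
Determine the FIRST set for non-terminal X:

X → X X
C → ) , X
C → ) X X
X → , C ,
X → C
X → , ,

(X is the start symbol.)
{ ')', ',' }

To compute FIRST(X), examine every production with X on the left-hand side, reading each right-hand side left to right until a non-nullable symbol is reached.

FIRST sets of the other non-terminals involved (by the same procedure, iterated to a fixed point):
  FIRST(C) = { ')' }

From X → X X:
  - X is the symbol being defined: contributes nothing new
    X is not nullable, so stop
From X → , C ,:
  - ',' is a terminal: add ',' and stop
From X → C:
  - C is a non-terminal: add FIRST(C) \ {ε} = { ')' }
    C is not nullable, so stop
From X → , ,:
  - ',' is a terminal: add ',' and stop

Collecting: FIRST(X) = { ')', ',' }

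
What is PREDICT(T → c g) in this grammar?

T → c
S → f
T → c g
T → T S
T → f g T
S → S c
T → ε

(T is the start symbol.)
{ 'c' }

PREDICT(T → c g) = (FIRST(RHS) \ {ε}) ∪ (FOLLOW(T) if ε ∈ FIRST(RHS), i.e. RHS ⇒* ε)
FIRST(c g) = { 'c' }
ε ∉ FIRST(c g), so FOLLOW(T) is not added.
PREDICT(T → c g) = { 'c' }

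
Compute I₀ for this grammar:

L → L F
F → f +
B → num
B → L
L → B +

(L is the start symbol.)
{ [B → . L], [B → . num], [L → . B +], [L → . L F], [L' → . L] }

First, augment the grammar with L' → L
I₀ = CLOSURE({ [L' → . L] }):
  [L' → . L] has the dot before L: add [L → . L F], [L → . B +]
  [L → . B +] has the dot before B: add [B → . num], [B → . L]
No further items can be added.

I₀ = { [B → . L], [B → . num], [L → . B +], [L → . L F], [L' → . L] }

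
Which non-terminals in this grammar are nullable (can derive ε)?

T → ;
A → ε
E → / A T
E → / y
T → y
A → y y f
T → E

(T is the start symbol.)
ε-productions: A → ε
So A is immediately nullable.
No further non-terminal can be added: every production for the remaining non-terminals contains a terminal or a non-nullable non-terminal.
Nullable = { 'A' }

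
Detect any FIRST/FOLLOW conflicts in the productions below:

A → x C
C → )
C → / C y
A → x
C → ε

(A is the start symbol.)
A FIRST/FOLLOW conflict occurs when a non-terminal N has a nullable alternative N → β (β ⇒* ε) and another alternative N → α with FIRST(α) ∩ FOLLOW(N) ≠ ∅: on such a lookahead the parser cannot decide between expanding α and letting N vanish via β.

Nullable non-terminals: C.

C: nullable alternative(s) C → ε; FOLLOW(C) = { $, 'y' }
  C → ): FIRST \ {ε} = { ')' } — disjoint from FOLLOW(C)
  C → / C y: FIRST \ {ε} = { '/' } — disjoint from FOLLOW(C)
  C → ε: FIRST \ {ε} = { } — this is the only nullable alternative, skip

A has no nullable alternative, so no FIRST/FOLLOW check is needed there.

No FIRST/FOLLOW conflicts found.

Answer: No FIRST/FOLLOW conflicts.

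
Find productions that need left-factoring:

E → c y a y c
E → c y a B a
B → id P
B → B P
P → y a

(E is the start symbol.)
Yes, E has productions with common prefix 'c y a'

Left-factoring is needed when two productions for the same non-terminal
share a common prefix on the right-hand side.

Productions for E:
  E → c y a y c
  E → c y a B a
Productions for B:
  B → id P
  B → B P

Found common prefix 'c y a' in productions for E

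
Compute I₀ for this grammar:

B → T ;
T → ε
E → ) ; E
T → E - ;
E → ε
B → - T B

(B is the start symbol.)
{ [B → . - T B], [B → . T ;], [B' → . B], [E → . ) ; E], [E → .], [T → . E - ;], [T → .] }

First, augment the grammar with B' → B
I₀ = CLOSURE({ [B' → . B] }):
  [B' → . B] has the dot before B: add [B → . T ;], [B → . - T B]
  [B → . T ;] has the dot before T: add [T → .], [T → . E - ;]
  [T → . E - ;] has the dot before E: add [E → . ) ; E], [E → .]
No further items can be added.

I₀ = { [B → . - T B], [B → . T ;], [B' → . B], [E → . ) ; E], [E → .], [T → . E - ;], [T → .] }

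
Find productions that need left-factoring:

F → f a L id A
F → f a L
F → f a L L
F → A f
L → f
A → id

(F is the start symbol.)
Yes, F has productions with common prefix 'f a L'

Left-factoring is needed when two productions for the same non-terminal
share a common prefix on the right-hand side.

Productions for F:
  F → f a L id A
  F → f a L
  F → f a L L
  F → A f

Found common prefix 'f a L' in productions for F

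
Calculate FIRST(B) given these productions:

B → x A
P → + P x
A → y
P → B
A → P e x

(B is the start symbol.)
To compute FIRST(B), examine every production with B on the left-hand side, reading each right-hand side left to right until a non-nullable symbol is reached.

From B → x A:
  - x is a terminal: add 'x' and stop

Collecting: FIRST(B) = { 'x' }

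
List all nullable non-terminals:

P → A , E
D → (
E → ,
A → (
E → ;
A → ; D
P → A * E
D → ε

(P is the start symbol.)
A non-terminal is nullable if it can derive ε (the empty string): either it has an ε-production, or it has a production whose right-hand side consists entirely of nullable non-terminals.

ε-productions: D → ε
So D is immediately nullable.
No further non-terminal can be added: every production for the remaining non-terminals contains a terminal or a non-nullable non-terminal.
Nullable = { 'D' }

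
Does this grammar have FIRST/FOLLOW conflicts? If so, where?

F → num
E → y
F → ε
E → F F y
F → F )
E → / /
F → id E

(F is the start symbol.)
Yes. F → num with FOLLOW(F) on { 'num' }; F → F ')' with FOLLOW(F) on { ')', 'id', 'num' }; F → id E with FOLLOW(F) on { 'id' }

A FIRST/FOLLOW conflict occurs when a non-terminal N has a nullable alternative N → β (β ⇒* ε) and another alternative N → α with FIRST(α) ∩ FOLLOW(N) ≠ ∅: on such a lookahead the parser cannot decide between expanding α and letting N vanish via β.

Nullable non-terminals: F.
FIRST sets used below: FIRST(F) = { ')', 'id', 'num', ε }

F: nullable alternative(s) F → ε; FOLLOW(F) = { $, ')', 'id', 'num', 'y' }
  F → num: FIRST \ {ε} = { 'num' } — overlaps FOLLOW(F) on { 'num' }: CONFLICT
  F → ε: FIRST \ {ε} = { } — this is the only nullable alternative, skip
  F → F ): FIRST \ {ε} = { ')', 'id', 'num' } — overlaps FOLLOW(F) on { ')', 'id', 'num' }: CONFLICT
  F → id E: FIRST \ {ε} = { 'id' } — overlaps FOLLOW(F) on { 'id' }: CONFLICT

E has no nullable alternative, so no FIRST/FOLLOW check is needed there.

So the grammar has 3 FIRST/FOLLOW conflicts (marked CONFLICT above).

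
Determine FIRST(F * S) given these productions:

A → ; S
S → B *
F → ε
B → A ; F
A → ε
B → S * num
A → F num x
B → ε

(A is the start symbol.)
FIRST sets of the non-terminals involved (from the grammar, by fixed-point iteration):
  FIRST(F) = { ε }

To compute FIRST(F * S), process the symbols left to right:
Symbol F is a non-terminal. Add FIRST(F) \ {ε} = { }
F is nullable (ε ∈ FIRST(F)), continue to the next symbol.
Symbol * is a terminal. Add '*' and stop.
FIRST(F * S) = { '*' }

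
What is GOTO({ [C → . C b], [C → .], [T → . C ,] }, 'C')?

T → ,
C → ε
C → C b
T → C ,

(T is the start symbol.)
{ [C → C . b], [T → C . ,] }

GOTO(I, 'C') = CLOSURE({ [A → αX.β] : [A → α.Xβ] ∈ I, X = 'C' })

Items with dot before 'C', with the dot advanced:
  [C → . C b] → [C → C . b]
  [T → . C ,] → [T → C . ,]
Closure adds nothing (no advanced item has the dot before a non-terminal).

GOTO = { [C → C . b], [T → C . ,] }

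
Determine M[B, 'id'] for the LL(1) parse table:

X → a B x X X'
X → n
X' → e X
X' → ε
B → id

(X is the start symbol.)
To find M[B, 'id'], we find productions for B where 'id' is in the predict set (PREDICT(N → α) = (FIRST(α) \ {ε}) ∪ (FOLLOW(N) if α ⇒* ε)).

B → id: PREDICT = { 'id' }
  'id' is in predict set, so this production goes in M[B, 'id']

M[B, 'id'] = B → id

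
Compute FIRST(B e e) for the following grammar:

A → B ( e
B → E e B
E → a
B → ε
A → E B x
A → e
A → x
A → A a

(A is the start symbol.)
FIRST sets of the non-terminals involved (from the grammar, by fixed-point iteration):
  FIRST(B) = { 'a', ε }

To compute FIRST(B e e), process the symbols left to right:
Symbol B is a non-terminal. Add FIRST(B) \ {ε} = { 'a' }
B is nullable (ε ∈ FIRST(B)), continue to the next symbol.
Symbol e is a terminal. Add 'e' and stop.
FIRST(B e e) = { 'a', 'e' }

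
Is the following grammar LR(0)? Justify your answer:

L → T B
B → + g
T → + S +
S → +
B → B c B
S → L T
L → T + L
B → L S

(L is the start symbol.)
Augment with L' → L and build the canonical LR(0) collection (I0 = CLOSURE({[L' → . L]}), then GOTO on every symbol after a dot until no new states appear). It has 18 states:
  I0: { [L → . T + L], [L → . T B], [L' → . L], [T → . + S +] }  — shift
  I1: { [L → . T + L], [L → . T B], [S → . +], [S → . L T], [T → + . S +], [T → . + S +] }  — shift
  I2: { [L' → L .] }  — accept
  I3: { [B → . + g], [B → . B c B], [B → . L S], [L → . T + L], [L → . T B], [L → T . + L], [L → T . B], [T → . + S +] }  — shift
  I4: { [B → + . g], [L → . T + L], [L → . T B], [L → T + . L], [S → . +], [S → . L T], [T → + . S +], [T → . + S +] }  — shift
  I5: { [B → B . c B], [L → T B .] }  — shift, reduce
  I6: { [B → L . S], [L → . T + L], [L → . T B], [S → . +], [S → . L T], [T → . + S +] }  — shift
  I7: { [L → . T + L], [L → . T B], [S → + .], [S → . +], [S → . L T], [T → + . S +], [T → . + S +] }  — shift, reduce
  I8: { [S → L . T], [T → . + S +] }  — shift
  I9: { [B → L S .] }  — reduce
  I10: { [S → L T .] }  — reduce
  I11: { [T → + S . +] }  — shift
  I12: { [T → + S + .] }  — reduce
  I13: { [B → . + g], [B → . B c B], [B → . L S], [B → B c . B], [L → . T + L], [L → . T B], [T → . + S +] }  — shift
  I14: { [B → + . g], [L → . T + L], [L → . T B], [S → . +], [S → . L T], [T → + . S +], [T → . + S +] }  — shift
  I15: { [B → B . c B], [B → B c B .] }  — shift, reduce
  I16: { [B → + g .] }  — reduce
  I17: { [L → T + L .], [S → L . T], [T → . + S +] }  — shift, reduce

Conflict in state I5:
  Shift-reduce conflict between [L → T B .] and [B → B . c B]
So the grammar is NOT LR(0).

Answer: No. Shift-reduce conflict between [L → T B .] and [B → B . c B]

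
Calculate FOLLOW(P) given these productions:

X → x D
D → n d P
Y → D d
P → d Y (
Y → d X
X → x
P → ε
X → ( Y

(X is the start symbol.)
{ $, '(', 'd' }

To compute FOLLOW(P), find every occurrence of P on a right-hand side N → α P β: add FIRST(β) \ {ε}, and if β is empty or nullable also add FOLLOW(N). Iterate to a fixed point.

In D → n d P: P is at the end, add FOLLOW(D)

The FOLLOW sets referred to above (computed the same way, to a fixed point):
  FOLLOW(D) = { $, '(', 'd' }

Taking the union: FOLLOW(P) = { $, '(', 'd' }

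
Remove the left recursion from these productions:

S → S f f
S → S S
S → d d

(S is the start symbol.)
S is directly left-recursive. The standard transformation for
  A → A α₁ | ... | A α_m | β₁ | ... | β_n
is
  A  → β₁ A' | ... | β_n A'
  A' → α₁ A' | ... | α_m A' | ε

S → d d becomes S → d d S'
S → S f f becomes S' → f f S'
S → S S becomes S' → S S'
Add S' → ε

Resulting grammar:
S → d d S'
S' → f f S'
S' → S S'
S' → ε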